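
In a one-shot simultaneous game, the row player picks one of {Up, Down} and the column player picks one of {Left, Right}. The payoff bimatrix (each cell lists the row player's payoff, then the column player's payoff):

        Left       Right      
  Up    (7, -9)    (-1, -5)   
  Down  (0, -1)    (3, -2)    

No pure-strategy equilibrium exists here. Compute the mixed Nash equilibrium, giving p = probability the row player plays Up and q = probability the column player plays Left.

p = 1/5, q = 4/11

For the column player to be willing to mix, the column player must be indifferent between Left and Right, which pins down the row player's mix.
  the column player's payoff from Left: p·(-9) + (1−p)·(-1) = -8p - 1
  the column player's payoff from Right: p·(-5) + (1−p)·(-2) = -3p - 2
  -8p - 1 = -3p - 2  ⇒  -5p = -1  ⇒  p = 1/5.
For the row player to be willing to mix, the row player must be indifferent between Up and Down, which pins down the column player's mix.
  the row player's payoff to Up: q·7 + (1−q)·(-1) = 8q - 1
  the row player's payoff to Down: q·0 + (1−q)·3 = -3q + 3
  8q - 1 = -3q + 3  ⇒  11q = 4  ⇒  q = 4/11.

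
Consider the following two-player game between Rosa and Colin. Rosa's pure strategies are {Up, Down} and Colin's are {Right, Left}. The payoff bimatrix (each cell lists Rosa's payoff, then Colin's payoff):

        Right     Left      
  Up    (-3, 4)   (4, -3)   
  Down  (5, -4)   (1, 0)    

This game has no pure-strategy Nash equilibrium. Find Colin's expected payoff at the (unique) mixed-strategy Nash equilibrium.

-12/11

Rosa's mix must leave Colin indifferent between Right and Left.
  Colin's payoff from Right: p·4 + (1−p)·(-4) = 8p - 4
  Colin's payoff from Left: p·(-3) + (1−p)·0 = -3p
  8p - 4 = -3p  ⇒  11p = 4  ⇒  p = 4/11.
At equilibrium Colin is indifferent across columns, so Colin's payoff equals the payoff from Right: (4/11)·4 + (7/11)·(-4) = -12/11.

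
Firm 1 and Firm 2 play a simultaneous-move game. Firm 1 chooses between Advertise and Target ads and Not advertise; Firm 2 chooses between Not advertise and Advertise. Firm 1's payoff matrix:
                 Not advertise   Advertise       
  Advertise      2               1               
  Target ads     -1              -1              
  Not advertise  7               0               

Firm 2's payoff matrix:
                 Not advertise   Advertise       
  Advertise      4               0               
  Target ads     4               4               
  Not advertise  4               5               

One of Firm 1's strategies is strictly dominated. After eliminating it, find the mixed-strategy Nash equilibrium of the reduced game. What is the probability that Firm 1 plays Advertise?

p = 1/5

Firm 1's strategy Target ads is strictly dominated by Advertise: 2 > -1 and 1 > -1. Eliminate Target ads.
Firm 1's mix must leave Firm 2 indifferent between Not advertise and Advertise.
  Firm 2's payoff from Not advertise: p·4 + (1−p)·4 = 4
  Firm 2's payoff from Advertise: p·0 + (1−p)·5 = -5p + 5
  4 = -5p + 5  ⇒  5p = 1  ⇒  p = 1/5.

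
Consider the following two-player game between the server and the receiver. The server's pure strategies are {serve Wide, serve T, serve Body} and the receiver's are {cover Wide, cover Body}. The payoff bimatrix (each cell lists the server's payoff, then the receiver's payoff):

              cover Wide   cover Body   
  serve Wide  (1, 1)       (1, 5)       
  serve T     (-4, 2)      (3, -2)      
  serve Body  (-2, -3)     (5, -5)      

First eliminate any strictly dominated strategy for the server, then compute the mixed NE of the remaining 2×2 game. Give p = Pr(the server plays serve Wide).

p = 1/3

The server's strategy serve T is strictly dominated by serve Body: -2 > -4 and 5 > 3. Eliminate serve T.
For the receiver to be willing to mix, the receiver must be indifferent between cover Wide and cover Body, which pins down the server's mix.
  the receiver's payoff to cover Wide: p·1 + (1−p)·(-3) = 4p - 3
  the receiver's payoff to cover Body: p·5 + (1−p)·(-5) = 10p - 5
  4p - 3 = 10p - 5  ⇒  -6p = -2  ⇒  p = 1/3.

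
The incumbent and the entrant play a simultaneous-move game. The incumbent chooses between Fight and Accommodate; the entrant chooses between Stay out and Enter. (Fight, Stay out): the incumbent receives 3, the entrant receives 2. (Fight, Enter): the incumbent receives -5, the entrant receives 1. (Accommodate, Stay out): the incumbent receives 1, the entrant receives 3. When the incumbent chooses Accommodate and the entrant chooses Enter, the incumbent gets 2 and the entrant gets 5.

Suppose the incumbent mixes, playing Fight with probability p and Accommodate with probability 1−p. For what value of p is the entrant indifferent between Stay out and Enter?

p = 2/3

For the entrant to be willing to mix, the entrant must be indifferent between Stay out and Enter, which pins down the incumbent's mix.
  the entrant's payoff to Stay out: p·2 + (1−p)·3 = -p + 3
  the entrant's payoff to Enter: p·1 + (1−p)·5 = -4p + 5
  -p + 3 = -4p + 5  ⇒  3p = 2  ⇒  p = 2/3.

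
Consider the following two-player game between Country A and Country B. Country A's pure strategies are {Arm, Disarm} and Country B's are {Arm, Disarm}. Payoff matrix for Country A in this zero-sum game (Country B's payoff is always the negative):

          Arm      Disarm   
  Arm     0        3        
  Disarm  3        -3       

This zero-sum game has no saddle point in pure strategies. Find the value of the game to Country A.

v = 1

For Country A to be willing to mix, Country A must be indifferent between Arm and Disarm, which pins down Country B's mix.
  Country A's payoff from Arm: q·0 + (1−q)·3 = -3q + 3
  Country A's payoff from Disarm: q·3 + (1−q)·(-3) = 6q - 3
  -3q + 3 = 6q - 3  ⇒  -9q = -6  ⇒  q = 2/3.
The value is Country A's expected payoff against this mix (using Arm): (2/3)·0 + (1/3)·3 = 1.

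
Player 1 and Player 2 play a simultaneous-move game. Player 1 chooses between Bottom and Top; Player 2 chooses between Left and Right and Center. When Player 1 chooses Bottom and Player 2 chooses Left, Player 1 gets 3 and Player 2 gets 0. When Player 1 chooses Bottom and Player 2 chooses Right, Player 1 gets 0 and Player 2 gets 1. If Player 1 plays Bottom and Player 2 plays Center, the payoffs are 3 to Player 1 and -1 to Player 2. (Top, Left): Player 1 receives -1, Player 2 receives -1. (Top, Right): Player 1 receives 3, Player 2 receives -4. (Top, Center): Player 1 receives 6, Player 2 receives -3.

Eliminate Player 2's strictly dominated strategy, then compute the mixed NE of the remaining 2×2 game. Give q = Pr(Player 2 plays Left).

Player 2's strategy Center is strictly dominated by Left: 0 > -1 and -1 > -3. Eliminate Center.
Set Player 1's expected payoff from Bottom equal to that from Top:
  Player 1's payoff from Bottom: q·3 + (1−q)·0 = 3q
  Player 1's payoff from Top: q·(-1) + (1−q)·3 = -4q + 3
  3q = -4q + 3  ⇒  7q = 3  ⇒  q = 3/7.

q = 3/7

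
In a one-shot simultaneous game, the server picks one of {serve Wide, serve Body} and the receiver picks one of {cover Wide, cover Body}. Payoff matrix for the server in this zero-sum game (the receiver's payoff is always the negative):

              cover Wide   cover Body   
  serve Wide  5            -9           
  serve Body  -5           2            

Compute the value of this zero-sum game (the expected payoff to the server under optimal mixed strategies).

In a mixed equilibrium the server is indifferent between serve Wide and serve Body; this condition fixes q.
  the server's payoff from serve Wide: q·5 + (1−q)·(-9) = 14q - 9
  the server's payoff from serve Body: q·(-5) + (1−q)·2 = -7q + 2
  14q - 9 = -7q + 2  ⇒  21q = 11  ⇒  q = 11/21.
The value is the server's expected payoff against this mix (using serve Wide): (11/21)·5 + (10/21)·(-9) = -5/3.

v = -5/3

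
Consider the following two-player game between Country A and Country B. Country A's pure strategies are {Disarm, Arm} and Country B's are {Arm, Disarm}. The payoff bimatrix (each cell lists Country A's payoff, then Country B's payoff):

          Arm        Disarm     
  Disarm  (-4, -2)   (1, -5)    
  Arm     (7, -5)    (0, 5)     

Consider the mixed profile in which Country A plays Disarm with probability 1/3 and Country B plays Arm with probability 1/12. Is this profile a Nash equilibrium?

No

Given Country A's mix p = 1/3, Country B's payoff from Arm is -4 but from Disarm is 5/3. Country B strictly prefers Disarm, so Country B would not mix.
So the proposed profile is not a Nash equilibrium.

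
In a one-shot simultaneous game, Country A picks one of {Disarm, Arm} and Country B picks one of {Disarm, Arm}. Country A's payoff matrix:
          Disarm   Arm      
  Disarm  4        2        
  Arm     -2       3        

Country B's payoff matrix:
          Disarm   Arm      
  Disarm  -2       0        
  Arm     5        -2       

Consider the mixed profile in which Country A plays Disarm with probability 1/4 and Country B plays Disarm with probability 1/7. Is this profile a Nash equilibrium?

No

Given Country A's mix p = 1/4, Country B's payoff from Disarm is 13/4 but from Arm is -3/2. Country B strictly prefers Disarm, so Country B would not mix.
So the proposed profile is not a Nash equilibrium.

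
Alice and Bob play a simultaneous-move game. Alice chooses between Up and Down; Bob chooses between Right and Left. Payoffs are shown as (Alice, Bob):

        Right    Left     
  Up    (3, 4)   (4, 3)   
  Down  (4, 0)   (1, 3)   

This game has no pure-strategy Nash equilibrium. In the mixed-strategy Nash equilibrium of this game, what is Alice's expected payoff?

13/4

Set Alice's expected payoff from Up equal to that from Down:
  Alice's payoff to Up: q·3 + (1−q)·4 = -q + 4
  Alice's payoff to Down: q·4 + (1−q)·1 = 3q + 1
  -q + 4 = 3q + 1  ⇒  -4q = -3  ⇒  q = 3/4.
At equilibrium Alice is indifferent across rows, so Alice's payoff equals the payoff from Up: (3/4)·3 + (1/4)·4 = 13/4.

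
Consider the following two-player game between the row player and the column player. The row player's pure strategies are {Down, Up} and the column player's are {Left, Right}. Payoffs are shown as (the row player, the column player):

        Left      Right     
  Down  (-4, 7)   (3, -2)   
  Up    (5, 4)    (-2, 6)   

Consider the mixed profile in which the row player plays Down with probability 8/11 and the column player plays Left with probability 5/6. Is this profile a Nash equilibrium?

No

Given the row player's mix p = 8/11, the column player's payoff from Left is 68/11 but from Right is 2/11. The column player strictly prefers Left, so the column player would not mix.
So the proposed profile is not a Nash equilibrium.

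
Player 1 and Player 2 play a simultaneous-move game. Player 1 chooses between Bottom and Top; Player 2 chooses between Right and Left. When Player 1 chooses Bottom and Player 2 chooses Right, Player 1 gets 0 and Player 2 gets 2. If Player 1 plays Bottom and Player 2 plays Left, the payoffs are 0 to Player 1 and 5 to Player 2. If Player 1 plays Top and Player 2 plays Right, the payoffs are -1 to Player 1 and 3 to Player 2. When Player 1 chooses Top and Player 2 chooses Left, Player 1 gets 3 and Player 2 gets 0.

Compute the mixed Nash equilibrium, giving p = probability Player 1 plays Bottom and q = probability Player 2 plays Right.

p = 1/2, q = 3/4

In a mixed equilibrium Player 2 is indifferent between Right and Left; this condition fixes p.
  Player 2's payoff to Right: p·2 + (1−p)·3 = -p + 3
  Player 2's payoff to Left: p·5 + (1−p)·0 = 5p
  -p + 3 = 5p  ⇒  -6p = -3  ⇒  p = 1/2.
Player 1's indifference between Bottom and Top determines Player 2's mixing probability q:
  Player 1's payoff to Bottom: q·0 + (1−q)·0 = 0
  Player 1's payoff to Top: q·(-1) + (1−q)·3 = -4q + 3
  0 = -4q + 3  ⇒  4q = 3  ⇒  q = 3/4.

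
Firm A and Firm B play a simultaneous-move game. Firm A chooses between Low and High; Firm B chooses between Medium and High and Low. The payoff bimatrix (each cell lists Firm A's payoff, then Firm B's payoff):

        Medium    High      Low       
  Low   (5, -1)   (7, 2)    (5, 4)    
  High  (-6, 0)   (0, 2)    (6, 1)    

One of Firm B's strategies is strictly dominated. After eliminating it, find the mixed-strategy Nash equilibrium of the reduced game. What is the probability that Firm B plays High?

Firm B's strategy Medium is strictly dominated by High: 2 > -1 and 2 > 0. Eliminate Medium.
For Firm A to be willing to mix, Firm A must be indifferent between Low and High, which pins down Firm B's mix.
  Firm A's expected payoff from Low: q·7 + (1−q)·5 = 2q + 5
  Firm A's expected payoff from High: q·0 + (1−q)·6 = -6q + 6
  2q + 5 = -6q + 6  ⇒  8q = 1  ⇒  q = 1/8.

q = 1/8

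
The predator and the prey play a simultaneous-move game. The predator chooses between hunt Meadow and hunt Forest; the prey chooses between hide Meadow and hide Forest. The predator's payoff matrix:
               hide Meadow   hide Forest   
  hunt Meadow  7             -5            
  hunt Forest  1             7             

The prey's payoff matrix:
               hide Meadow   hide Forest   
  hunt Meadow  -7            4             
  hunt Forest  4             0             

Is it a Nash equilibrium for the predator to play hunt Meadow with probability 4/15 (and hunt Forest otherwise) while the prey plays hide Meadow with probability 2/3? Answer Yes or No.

Check the prey's indifference given the predator's mix p = 4/15:
  payoff from hide Meadow = 16/15; payoff from hide Forest = 16/15 — equal.
Check the predator's indifference given the prey's mix q = 2/3:
  payoff from hunt Meadow = 3; payoff from hunt Forest = 3 — equal.
Both players are indifferent, so neither can profitably deviate.

Yes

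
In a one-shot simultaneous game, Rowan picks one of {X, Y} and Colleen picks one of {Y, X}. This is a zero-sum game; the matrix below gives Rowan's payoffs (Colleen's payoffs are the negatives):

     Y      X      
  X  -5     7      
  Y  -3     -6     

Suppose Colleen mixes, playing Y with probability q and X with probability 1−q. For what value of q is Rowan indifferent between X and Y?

q = 13/15

Rowan's indifference between X and Y determines Colleen's mixing probability q:
  Rowan's expected payoff from X: q·(-5) + (1−q)·7 = -12q + 7
  Rowan's expected payoff from Y: q·(-3) + (1−q)·(-6) = 3q - 6
  -12q + 7 = 3q - 6  ⇒  -15q = -13  ⇒  q = 13/15.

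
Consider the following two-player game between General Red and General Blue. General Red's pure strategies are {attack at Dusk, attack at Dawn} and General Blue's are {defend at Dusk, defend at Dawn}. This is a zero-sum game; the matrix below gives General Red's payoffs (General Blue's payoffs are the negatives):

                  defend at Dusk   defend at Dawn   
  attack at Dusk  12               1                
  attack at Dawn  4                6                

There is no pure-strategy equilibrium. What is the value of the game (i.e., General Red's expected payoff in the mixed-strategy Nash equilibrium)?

v = 68/13

For General Red to be willing to mix, General Red must be indifferent between attack at Dusk and attack at Dawn, which pins down General Blue's mix.
  General Red's payoff from attack at Dusk: q·12 + (1−q)·1 = 11q + 1
  General Red's payoff from attack at Dawn: q·4 + (1−q)·6 = -2q + 6
  11q + 1 = -2q + 6  ⇒  13q = 5  ⇒  q = 5/13.
The value is General Red's expected payoff against this mix (using attack at Dusk): (5/13)·12 + (8/13)·1 = 68/13.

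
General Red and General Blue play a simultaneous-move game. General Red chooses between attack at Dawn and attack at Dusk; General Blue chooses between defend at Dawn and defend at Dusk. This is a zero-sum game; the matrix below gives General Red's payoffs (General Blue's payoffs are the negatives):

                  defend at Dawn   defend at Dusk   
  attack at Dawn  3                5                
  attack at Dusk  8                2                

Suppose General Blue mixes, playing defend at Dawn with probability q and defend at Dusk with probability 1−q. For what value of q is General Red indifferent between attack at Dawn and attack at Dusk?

q = 3/8

General Red's indifference between attack at Dawn and attack at Dusk determines General Blue's mixing probability q:
  General Red's payoff to attack at Dawn: q·3 + (1−q)·5 = -2q + 5
  General Red's payoff to attack at Dusk: q·8 + (1−q)·2 = 6q + 2
  -2q + 5 = 6q + 2  ⇒  -8q = -3  ⇒  q = 3/8.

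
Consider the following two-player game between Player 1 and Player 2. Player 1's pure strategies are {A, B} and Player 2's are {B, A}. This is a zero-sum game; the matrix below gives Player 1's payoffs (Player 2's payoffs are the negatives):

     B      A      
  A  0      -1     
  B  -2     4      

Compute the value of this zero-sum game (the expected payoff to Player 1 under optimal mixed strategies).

v = -2/7

Player 2's mix must leave Player 1 indifferent between A and B.
  Player 1's payoff from A: q·0 + (1−q)·(-1) = q - 1
  Player 1's payoff from B: q·(-2) + (1−q)·4 = -6q + 4
  q - 1 = -6q + 4  ⇒  7q = 5  ⇒  q = 5/7.
The value is Player 1's expected payoff against this mix (using A): (5/7)·0 + (2/7)·(-1) = -2/7.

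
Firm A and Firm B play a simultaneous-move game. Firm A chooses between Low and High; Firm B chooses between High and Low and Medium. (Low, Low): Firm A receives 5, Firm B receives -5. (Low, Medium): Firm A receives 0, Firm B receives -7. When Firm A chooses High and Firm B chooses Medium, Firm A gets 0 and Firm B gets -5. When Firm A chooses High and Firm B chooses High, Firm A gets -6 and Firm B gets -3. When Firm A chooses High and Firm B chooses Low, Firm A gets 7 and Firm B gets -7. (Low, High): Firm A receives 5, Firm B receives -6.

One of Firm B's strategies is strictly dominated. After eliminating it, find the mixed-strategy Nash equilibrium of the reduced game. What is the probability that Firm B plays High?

q = 2/13

Firm B's strategy Medium is strictly dominated by High: -6 > -7 and -3 > -5. Eliminate Medium.
Firm A's indifference between Low and High determines Firm B's mixing probability q:
  Firm A's expected payoff from Low: q·5 + (1−q)·5 = 5
  Firm A's expected payoff from High: q·(-6) + (1−q)·7 = -13q + 7
  5 = -13q + 7  ⇒  13q = 2  ⇒  q = 2/13.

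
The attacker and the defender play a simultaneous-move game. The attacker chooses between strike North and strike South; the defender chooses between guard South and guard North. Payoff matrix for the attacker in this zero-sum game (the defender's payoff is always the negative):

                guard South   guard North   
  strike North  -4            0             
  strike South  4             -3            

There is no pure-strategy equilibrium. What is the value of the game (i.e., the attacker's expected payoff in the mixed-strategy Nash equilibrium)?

v = -12/11

The attacker's indifference between strike North and strike South determines the defender's mixing probability q:
  the attacker's payoff to strike North: q·(-4) + (1−q)·0 = -4q
  the attacker's payoff to strike South: q·4 + (1−q)·(-3) = 7q - 3
  -4q = 7q - 3  ⇒  -11q = -3  ⇒  q = 3/11.
The value is the attacker's expected payoff against this mix (using strike North): (3/11)·(-4) + (8/11)·0 = -12/11.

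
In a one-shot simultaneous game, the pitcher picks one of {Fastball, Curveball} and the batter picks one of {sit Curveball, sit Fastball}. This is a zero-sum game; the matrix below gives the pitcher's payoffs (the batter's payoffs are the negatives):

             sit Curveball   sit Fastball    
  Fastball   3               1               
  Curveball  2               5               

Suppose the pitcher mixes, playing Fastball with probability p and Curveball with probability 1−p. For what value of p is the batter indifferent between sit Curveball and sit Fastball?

p = 3/5

In a mixed equilibrium the batter is indifferent between sit Curveball and sit Fastball; this condition fixes p.
  the batter's expected payoff from sit Curveball: p·(-3) + (1−p)·(-2) = -p - 2
  the batter's expected payoff from sit Fastball: p·(-1) + (1−p)·(-5) = 4p - 5
  -p - 2 = 4p - 5  ⇒  -5p = -3  ⇒  p = 3/5.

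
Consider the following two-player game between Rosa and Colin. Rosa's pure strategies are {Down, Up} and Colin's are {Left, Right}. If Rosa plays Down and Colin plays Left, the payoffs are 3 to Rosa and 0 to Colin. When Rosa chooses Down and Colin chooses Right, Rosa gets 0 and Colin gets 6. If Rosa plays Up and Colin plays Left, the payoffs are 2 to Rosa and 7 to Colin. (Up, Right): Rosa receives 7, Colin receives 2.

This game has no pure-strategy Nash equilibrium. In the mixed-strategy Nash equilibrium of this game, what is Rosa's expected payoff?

21/8

Set Rosa's expected payoff from Down equal to that from Up:
  Rosa's payoff from Down: q·3 + (1−q)·0 = 3q
  Rosa's payoff from Up: q·2 + (1−q)·7 = -5q + 7
  3q = -5q + 7  ⇒  8q = 7  ⇒  q = 7/8.
At equilibrium Rosa is indifferent across rows, so Rosa's payoff equals the payoff from Down: (7/8)·3 + (1/8)·0 = 21/8.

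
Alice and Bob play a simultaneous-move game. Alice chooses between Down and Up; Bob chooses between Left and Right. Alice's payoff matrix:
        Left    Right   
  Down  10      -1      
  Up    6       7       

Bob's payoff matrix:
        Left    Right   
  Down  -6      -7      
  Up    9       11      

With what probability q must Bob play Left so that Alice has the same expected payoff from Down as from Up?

Set Alice's expected payoff from Down equal to that from Up:
  Alice's payoff to Down: q·10 + (1−q)·(-1) = 11q - 1
  Alice's payoff to Up: q·6 + (1−q)·7 = -q + 7
  11q - 1 = -q + 7  ⇒  12q = 8  ⇒  q = 2/3.

q = 2/3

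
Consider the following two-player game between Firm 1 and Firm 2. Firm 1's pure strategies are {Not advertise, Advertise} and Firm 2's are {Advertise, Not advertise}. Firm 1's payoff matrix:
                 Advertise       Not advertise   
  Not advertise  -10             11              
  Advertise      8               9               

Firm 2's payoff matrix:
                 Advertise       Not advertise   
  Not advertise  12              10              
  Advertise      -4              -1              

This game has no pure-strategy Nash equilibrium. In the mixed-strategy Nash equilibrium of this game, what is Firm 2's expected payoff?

28/5

Firm 1's mix must leave Firm 2 indifferent between Advertise and Not advertise.
  Firm 2's payoff from Advertise: p·12 + (1−p)·(-4) = 16p - 4
  Firm 2's payoff from Not advertise: p·10 + (1−p)·(-1) = 11p - 1
  16p - 4 = 11p - 1  ⇒  5p = 3  ⇒  p = 3/5.
At equilibrium Firm 2 is indifferent across columns, so Firm 2's payoff equals the payoff from Advertise: (3/5)·12 + (2/5)·(-4) = 28/5.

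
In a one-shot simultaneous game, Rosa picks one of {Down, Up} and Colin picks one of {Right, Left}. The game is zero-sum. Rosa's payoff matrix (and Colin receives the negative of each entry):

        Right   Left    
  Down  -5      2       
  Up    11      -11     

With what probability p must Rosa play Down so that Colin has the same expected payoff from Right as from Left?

p = 22/29

For Colin to be willing to mix, Colin must be indifferent between Right and Left, which pins down Rosa's mix.
  Colin's payoff from Right: p·5 + (1−p)·(-11) = 16p - 11
  Colin's payoff from Left: p·(-2) + (1−p)·11 = -13p + 11
  16p - 11 = -13p + 11  ⇒  29p = 22  ⇒  p = 22/29.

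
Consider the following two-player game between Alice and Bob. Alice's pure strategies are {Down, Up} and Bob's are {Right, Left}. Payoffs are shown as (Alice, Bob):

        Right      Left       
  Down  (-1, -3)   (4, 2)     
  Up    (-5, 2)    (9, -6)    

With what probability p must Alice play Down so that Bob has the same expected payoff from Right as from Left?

p = 8/13

Set Bob's expected payoff from Right equal to that from Left:
  Bob's expected payoff from Right: p·(-3) + (1−p)·2 = -5p + 2
  Bob's expected payoff from Left: p·2 + (1−p)·(-6) = 8p - 6
  -5p + 2 = 8p - 6  ⇒  -13p = -8  ⇒  p = 8/13.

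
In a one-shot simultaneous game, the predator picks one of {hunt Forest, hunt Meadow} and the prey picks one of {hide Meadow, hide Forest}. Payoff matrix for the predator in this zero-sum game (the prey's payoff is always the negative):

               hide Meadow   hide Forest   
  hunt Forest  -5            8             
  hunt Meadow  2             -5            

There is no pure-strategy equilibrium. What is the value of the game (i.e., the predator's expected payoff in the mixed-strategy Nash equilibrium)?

v = -9/20

For the predator to be willing to mix, the predator must be indifferent between hunt Forest and hunt Meadow, which pins down the prey's mix.
  the predator's expected payoff from hunt Forest: q·(-5) + (1−q)·8 = -13q + 8
  the predator's expected payoff from hunt Meadow: q·2 + (1−q)·(-5) = 7q - 5
  -13q + 8 = 7q - 5  ⇒  -20q = -13  ⇒  q = 13/20.
The value is the predator's expected payoff against this mix (using hunt Forest): (13/20)·(-5) + (7/20)·8 = -9/20.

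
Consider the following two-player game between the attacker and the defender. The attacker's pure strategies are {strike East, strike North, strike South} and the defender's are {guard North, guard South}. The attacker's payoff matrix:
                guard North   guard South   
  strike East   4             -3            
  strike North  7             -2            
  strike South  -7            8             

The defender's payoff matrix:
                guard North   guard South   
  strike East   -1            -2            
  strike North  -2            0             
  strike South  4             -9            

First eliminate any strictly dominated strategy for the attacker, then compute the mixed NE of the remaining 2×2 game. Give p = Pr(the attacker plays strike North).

p = 13/15

The attacker's strategy strike East is strictly dominated by strike North: 7 > 4 and -2 > -3. Eliminate strike East.
Set the defender's expected payoff from guard North equal to that from guard South:
  the defender's payoff to guard North: p·(-2) + (1−p)·4 = -6p + 4
  the defender's payoff to guard South: p·0 + (1−p)·(-9) = 9p - 9
  -6p + 4 = 9p - 9  ⇒  -15p = -13  ⇒  p = 13/15.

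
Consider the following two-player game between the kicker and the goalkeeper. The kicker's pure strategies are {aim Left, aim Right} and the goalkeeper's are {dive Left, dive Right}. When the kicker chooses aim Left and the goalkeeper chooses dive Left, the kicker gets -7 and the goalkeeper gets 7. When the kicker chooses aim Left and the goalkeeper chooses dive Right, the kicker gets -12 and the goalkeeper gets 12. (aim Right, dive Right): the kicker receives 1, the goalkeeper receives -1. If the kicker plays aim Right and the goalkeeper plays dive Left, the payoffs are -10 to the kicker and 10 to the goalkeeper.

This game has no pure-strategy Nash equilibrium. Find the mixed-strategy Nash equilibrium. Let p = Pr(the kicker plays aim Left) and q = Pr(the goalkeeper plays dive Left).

p = 11/16, q = 13/16

The goalkeeper's indifference between dive Left and dive Right determines the kicker's mixing probability p:
  the goalkeeper's payoff to dive Left: p·7 + (1−p)·10 = -3p + 10
  the goalkeeper's payoff to dive Right: p·12 + (1−p)·(-1) = 13p - 1
  -3p + 10 = 13p - 1  ⇒  -16p = -11  ⇒  p = 11/16.
In a mixed equilibrium the kicker is indifferent between aim Left and aim Right; this condition fixes q.
  the kicker's expected payoff from aim Left: q·(-7) + (1−q)·(-12) = 5q - 12
  the kicker's expected payoff from aim Right: q·(-10) + (1−q)·1 = -11q + 1
  5q - 12 = -11q + 1  ⇒  16q = 13  ⇒  q = 13/16.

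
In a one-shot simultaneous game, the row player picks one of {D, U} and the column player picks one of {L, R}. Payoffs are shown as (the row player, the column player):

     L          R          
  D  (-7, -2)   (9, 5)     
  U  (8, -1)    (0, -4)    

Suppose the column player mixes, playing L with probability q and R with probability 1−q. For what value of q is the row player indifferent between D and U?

The row player's indifference between D and U determines the column player's mixing probability q:
  the row player's payoff to D: q·(-7) + (1−q)·9 = -16q + 9
  the row player's payoff to U: q·8 + (1−q)·0 = 8q
  -16q + 9 = 8q  ⇒  -24q = -9  ⇒  q = 3/8.

q = 3/8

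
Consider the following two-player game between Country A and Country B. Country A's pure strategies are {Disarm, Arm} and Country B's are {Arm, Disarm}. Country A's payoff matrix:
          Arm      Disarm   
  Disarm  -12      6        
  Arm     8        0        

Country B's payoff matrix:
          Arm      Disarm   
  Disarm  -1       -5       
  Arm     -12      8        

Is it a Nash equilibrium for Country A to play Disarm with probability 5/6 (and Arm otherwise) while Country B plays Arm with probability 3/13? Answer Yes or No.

Check Country B's indifference given Country A's mix p = 5/6:
  payoff from Arm = -17/6; payoff from Disarm = -17/6 — equal.
Check Country A's indifference given Country B's mix q = 3/13:
  payoff from Disarm = 24/13; payoff from Arm = 24/13 — equal.
Both players are indifferent, so neither can profitably deviate.

Yes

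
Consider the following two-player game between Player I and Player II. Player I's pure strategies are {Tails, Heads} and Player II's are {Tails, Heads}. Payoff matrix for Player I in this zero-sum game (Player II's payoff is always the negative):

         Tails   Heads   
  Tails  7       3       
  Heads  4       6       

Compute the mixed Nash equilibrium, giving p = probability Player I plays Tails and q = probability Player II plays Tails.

p = 1/3, q = 1/2

For Player II to be willing to mix, Player II must be indifferent between Tails and Heads, which pins down Player I's mix.
  Player II's payoff from Tails: p·(-7) + (1−p)·(-4) = -3p - 4
  Player II's payoff from Heads: p·(-3) + (1−p)·(-6) = 3p - 6
  -3p - 4 = 3p - 6  ⇒  -6p = -2  ⇒  p = 1/3.
Player I's indifference between Tails and Heads determines Player II's mixing probability q:
  Player I's payoff from Tails: q·7 + (1−q)·3 = 4q + 3
  Player I's payoff from Heads: q·4 + (1−q)·6 = -2q + 6
  4q + 3 = -2q + 6  ⇒  6q = 3  ⇒  q = 1/2.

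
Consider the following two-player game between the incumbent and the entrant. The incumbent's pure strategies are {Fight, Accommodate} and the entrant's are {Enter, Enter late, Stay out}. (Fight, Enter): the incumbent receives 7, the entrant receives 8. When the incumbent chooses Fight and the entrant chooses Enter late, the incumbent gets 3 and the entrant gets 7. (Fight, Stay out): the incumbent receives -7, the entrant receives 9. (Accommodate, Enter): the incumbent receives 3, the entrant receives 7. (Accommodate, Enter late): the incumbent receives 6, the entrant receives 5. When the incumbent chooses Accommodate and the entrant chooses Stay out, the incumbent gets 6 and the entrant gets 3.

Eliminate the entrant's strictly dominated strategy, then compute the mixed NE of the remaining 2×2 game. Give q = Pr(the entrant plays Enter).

q = 13/17

The entrant's strategy Enter late is strictly dominated by Enter: 8 > 7 and 7 > 5. Eliminate Enter late.
In a mixed equilibrium the incumbent is indifferent between Fight and Accommodate; this condition fixes q.
  the incumbent's payoff to Fight: q·7 + (1−q)·(-7) = 14q - 7
  the incumbent's payoff to Accommodate: q·3 + (1−q)·6 = -3q + 6
  14q - 7 = -3q + 6  ⇒  17q = 13  ⇒  q = 13/17.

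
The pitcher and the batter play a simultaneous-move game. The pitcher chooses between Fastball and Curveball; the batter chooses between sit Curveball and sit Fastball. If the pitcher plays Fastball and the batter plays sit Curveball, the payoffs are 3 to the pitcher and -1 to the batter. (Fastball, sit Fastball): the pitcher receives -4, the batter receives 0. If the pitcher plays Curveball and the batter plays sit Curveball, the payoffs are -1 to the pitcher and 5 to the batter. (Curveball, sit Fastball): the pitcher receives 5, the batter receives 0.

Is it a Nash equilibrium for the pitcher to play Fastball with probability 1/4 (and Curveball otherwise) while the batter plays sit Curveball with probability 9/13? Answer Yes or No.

No

Given the pitcher's mix p = 1/4, the batter's payoff from sit Curveball is 7/2 but from sit Fastball is 0. The batter strictly prefers sit Curveball, so the batter would not mix.
So the proposed profile is not a Nash equilibrium.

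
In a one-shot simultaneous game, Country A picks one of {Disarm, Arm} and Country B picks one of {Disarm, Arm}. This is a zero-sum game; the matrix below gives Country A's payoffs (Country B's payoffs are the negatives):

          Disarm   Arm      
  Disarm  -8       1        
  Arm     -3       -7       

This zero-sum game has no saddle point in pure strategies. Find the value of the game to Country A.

v = -59/13

Country B's mix must leave Country A indifferent between Disarm and Arm.
  Country A's payoff from Disarm: q·(-8) + (1−q)·1 = -9q + 1
  Country A's payoff from Arm: q·(-3) + (1−q)·(-7) = 4q - 7
  -9q + 1 = 4q - 7  ⇒  -13q = -8  ⇒  q = 8/13.
The value is Country A's expected payoff against this mix (using Disarm): (8/13)·(-8) + (5/13)·1 = -59/13.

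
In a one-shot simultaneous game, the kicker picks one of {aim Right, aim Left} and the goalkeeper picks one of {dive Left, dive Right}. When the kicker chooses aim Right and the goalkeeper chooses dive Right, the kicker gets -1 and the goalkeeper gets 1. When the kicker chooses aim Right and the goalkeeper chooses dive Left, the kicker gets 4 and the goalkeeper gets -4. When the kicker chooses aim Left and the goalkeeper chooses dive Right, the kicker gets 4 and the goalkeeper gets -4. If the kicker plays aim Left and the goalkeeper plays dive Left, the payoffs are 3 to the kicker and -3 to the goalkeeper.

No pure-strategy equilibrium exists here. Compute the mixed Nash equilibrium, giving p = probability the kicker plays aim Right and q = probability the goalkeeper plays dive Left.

p = 1/6, q = 5/6

In a mixed equilibrium the goalkeeper is indifferent between dive Left and dive Right; this condition fixes p.
  the goalkeeper's payoff from dive Left: p·(-4) + (1−p)·(-3) = -p - 3
  the goalkeeper's payoff from dive Right: p·1 + (1−p)·(-4) = 5p - 4
  -p - 3 = 5p - 4  ⇒  -6p = -1  ⇒  p = 1/6.
Set the kicker's expected payoff from aim Right equal to that from aim Left:
  the kicker's expected payoff from aim Right: q·4 + (1−q)·(-1) = 5q - 1
  the kicker's expected payoff from aim Left: q·3 + (1−q)·4 = -q + 4
  5q - 1 = -q + 4  ⇒  6q = 5  ⇒  q = 5/6.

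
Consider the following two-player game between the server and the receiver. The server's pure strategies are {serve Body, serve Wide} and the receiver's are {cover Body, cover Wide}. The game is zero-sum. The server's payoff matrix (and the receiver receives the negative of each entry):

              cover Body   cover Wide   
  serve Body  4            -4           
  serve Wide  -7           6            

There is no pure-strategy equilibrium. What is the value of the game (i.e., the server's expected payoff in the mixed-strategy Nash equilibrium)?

The server's indifference between serve Body and serve Wide determines the receiver's mixing probability q:
  the server's payoff to serve Body: q·4 + (1−q)·(-4) = 8q - 4
  the server's payoff to serve Wide: q·(-7) + (1−q)·6 = -13q + 6
  8q - 4 = -13q + 6  ⇒  21q = 10  ⇒  q = 10/21.
The value is the server's expected payoff against this mix (using serve Body): (10/21)·4 + (11/21)·(-4) = -4/21.

v = -4/21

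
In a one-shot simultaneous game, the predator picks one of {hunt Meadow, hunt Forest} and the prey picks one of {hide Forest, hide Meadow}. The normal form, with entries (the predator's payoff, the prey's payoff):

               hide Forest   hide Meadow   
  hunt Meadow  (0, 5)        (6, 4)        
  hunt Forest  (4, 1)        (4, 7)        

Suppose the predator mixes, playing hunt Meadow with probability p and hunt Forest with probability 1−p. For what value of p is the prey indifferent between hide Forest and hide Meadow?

p = 6/7

In a mixed equilibrium the prey is indifferent between hide Forest and hide Meadow; this condition fixes p.
  the prey's payoff to hide Forest: p·5 + (1−p)·1 = 4p + 1
  the prey's payoff to hide Meadow: p·4 + (1−p)·7 = -3p + 7
  4p + 1 = -3p + 7  ⇒  7p = 6  ⇒  p = 6/7.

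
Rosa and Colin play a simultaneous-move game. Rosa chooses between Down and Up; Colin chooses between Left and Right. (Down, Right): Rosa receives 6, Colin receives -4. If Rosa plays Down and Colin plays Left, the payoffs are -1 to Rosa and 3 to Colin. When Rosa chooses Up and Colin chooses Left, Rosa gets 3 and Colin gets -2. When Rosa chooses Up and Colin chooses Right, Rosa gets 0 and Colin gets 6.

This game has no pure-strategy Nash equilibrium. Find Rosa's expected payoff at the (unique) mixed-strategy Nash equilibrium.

9/5

Colin's mix must leave Rosa indifferent between Down and Up.
  Rosa's expected payoff from Down: q·(-1) + (1−q)·6 = -7q + 6
  Rosa's expected payoff from Up: q·3 + (1−q)·0 = 3q
  -7q + 6 = 3q  ⇒  -10q = -6  ⇒  q = 3/5.
At equilibrium Rosa is indifferent across rows, so Rosa's payoff equals the payoff from Down: (3/5)·(-1) + (2/5)·6 = 9/5.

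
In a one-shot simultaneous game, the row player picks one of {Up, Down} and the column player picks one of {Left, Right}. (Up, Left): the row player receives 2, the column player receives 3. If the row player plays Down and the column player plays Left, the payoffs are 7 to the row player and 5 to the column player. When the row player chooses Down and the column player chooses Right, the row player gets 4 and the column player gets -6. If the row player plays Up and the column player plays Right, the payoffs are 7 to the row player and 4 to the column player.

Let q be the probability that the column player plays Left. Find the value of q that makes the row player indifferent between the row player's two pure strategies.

Set the row player's expected payoff from Up equal to that from Down:
  the row player's payoff to Up: q·2 + (1−q)·7 = -5q + 7
  the row player's payoff to Down: q·7 + (1−q)·4 = 3q + 4
  -5q + 7 = 3q + 4  ⇒  -8q = -3  ⇒  q = 3/8.

q = 3/8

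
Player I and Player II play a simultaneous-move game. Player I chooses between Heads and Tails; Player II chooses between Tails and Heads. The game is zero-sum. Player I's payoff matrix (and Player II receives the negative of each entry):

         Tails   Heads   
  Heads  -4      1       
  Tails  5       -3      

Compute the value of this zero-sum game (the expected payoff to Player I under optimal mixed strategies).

For Player I to be willing to mix, Player I must be indifferent between Heads and Tails, which pins down Player II's mix.
  Player I's payoff to Heads: q·(-4) + (1−q)·1 = -5q + 1
  Player I's payoff to Tails: q·5 + (1−q)·(-3) = 8q - 3
  -5q + 1 = 8q - 3  ⇒  -13q = -4  ⇒  q = 4/13.
The value is Player I's expected payoff against this mix (using Heads): (4/13)·(-4) + (9/13)·1 = -7/13.

v = -7/13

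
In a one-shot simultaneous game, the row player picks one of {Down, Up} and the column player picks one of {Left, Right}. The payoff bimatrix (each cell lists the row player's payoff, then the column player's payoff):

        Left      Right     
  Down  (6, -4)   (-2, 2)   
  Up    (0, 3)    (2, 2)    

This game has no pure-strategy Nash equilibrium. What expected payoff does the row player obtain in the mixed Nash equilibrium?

The column player's mix must leave the row player indifferent between Down and Up.
  the row player's expected payoff from Down: q·6 + (1−q)·(-2) = 8q - 2
  the row player's expected payoff from Up: q·0 + (1−q)·2 = -2q + 2
  8q - 2 = -2q + 2  ⇒  10q = 4  ⇒  q = 2/5.
At equilibrium the row player is indifferent across rows, so the row player's payoff equals the payoff from Down: (2/5)·6 + (3/5)·(-2) = 6/5.

6/5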